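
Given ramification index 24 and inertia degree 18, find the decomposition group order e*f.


|D_P| = e * f
= 24 * 18
= 432

432


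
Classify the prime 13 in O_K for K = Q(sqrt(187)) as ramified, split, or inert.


K = Q(sqrt(187)). Since d mod 4 = 3, disc(K) = 748.
Check p | disc: 748 mod 13 = 7.
p does not divide disc. Compute Legendre symbol (d/p):
5^((13-1)/2) mod 13 = -1
(d/p) = -1, so p is inert: (p) stays prime with e=1, f=2, g=1.
Therefore p is inert.

inert


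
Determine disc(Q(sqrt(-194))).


For K = Q(sqrt(d)) with d squarefree: disc(K) = d if d = 1 mod 4, and disc(K) = 4d if d = 2 or 3 mod 4.
Here d = -194, and d mod 4 = 2.
d = 2 mod 4, not 1 (O_K = Z[sqrt(d)]), so disc(K) = 4d = 4 * (-194) = -776

-776


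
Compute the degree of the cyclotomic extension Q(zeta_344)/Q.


The degree equals Euler's totient phi(344).
344 = 2^3 * 43
phi(344) = 168

168


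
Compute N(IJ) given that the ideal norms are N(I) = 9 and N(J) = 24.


N(IJ) = N(I) * N(J)
= 9 * 24
= 216

216


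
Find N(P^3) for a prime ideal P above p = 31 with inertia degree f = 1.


N(P^a) = p^(a*f)
= 31^(3*1)
= 31^3
= 29791

29791


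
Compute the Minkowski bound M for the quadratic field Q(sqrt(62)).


d = 62, d mod 4 = 2, so disc(K) = 4d = 248; |disc(K)| = 248
Real quadratic field, so n = 2, s = r2 = 0, r1 = 2
M = (n!/n^n) * (4/pi)^s * sqrt(|disc(K)|) = (2!/2^2) * (4/pi)^0 * sqrt(248)
= 0.5 * 1.000000 * 15.748016
= 7.8740

7.8740


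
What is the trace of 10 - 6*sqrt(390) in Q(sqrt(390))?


Tr(a + b*sqrt(d)) = (a + b*sqrt(d)) + (a - b*sqrt(d)) = 2a
= 2 * (10)
= 20

20


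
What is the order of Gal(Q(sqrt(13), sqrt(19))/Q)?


The 2 square roots of distinct primes are multiplicatively independent over Q,
so [K:Q] = 2^2 and Gal(K/Q) is isomorphic to (Z/2Z)^2.
|Gal| = 2^2 = 4

4


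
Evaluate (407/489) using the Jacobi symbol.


Compute (407/489) via quadratic reciprocity:
  reciprocity: (407/489) -> +(489/407)
  reduce: (82/407)
  pull out 2: (2/407) = +1  (since 407 mod 8 = 7)
  reciprocity: (41/407) -> +(407/41)
  reduce: (38/41)
  pull out 2: (2/41) = +1  (since 41 mod 8 = 1)
  reciprocity: (19/41) -> +(41/19)
  reduce: (3/19)
  reciprocity: (3/19) -> -(19/3)
  reduce: (1/3)
  (1/3) = 1
Product of signs = -1

-1


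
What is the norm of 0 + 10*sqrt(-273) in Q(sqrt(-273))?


N(a + b*sqrt(d)) = a^2 - d*b^2
= (0)^2 - (-273)*(10)^2
= 0 + 27300
= 27300

27300


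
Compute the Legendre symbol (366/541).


p = 541 is prime, so compute (366/541) with the reciprocity algorithm (Jacobi-symbol steps: pull out 2s via (2/n), flip via reciprocity, reduce):
  pull out 2: (2/541) = -1  (since 541 mod 8 = 5)
  reciprocity: (183/541) -> +(541/183)
  reduce: (175/183)
  reciprocity: (175/183) -> -(183/175)
  reduce: (8/175)
  pull out 2: (2/175) = +1  (since 175 mod 8 = 7)
  pull out 2: (2/175) = +1  (since 175 mod 8 = 7)
  pull out 2: (2/175) = +1  (since 175 mod 8 = 7)
  (1/175) = 1
Product of signs = 1
(366/541) = 1

1


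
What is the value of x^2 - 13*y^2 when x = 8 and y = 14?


x^2 - d*y^2
= 8^2 - 13*14^2
= 64 - 2548
= -2484

-2484


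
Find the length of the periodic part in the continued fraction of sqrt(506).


Run the CF algorithm for sqrt(506).
a_0 = floor(sqrt(506)) = 22; set m_0=0, q_0=1.
Recurrence: m' = q*a - m,  q' = (d - m'^2)/q,  a' = floor((a_0 + m')/q').
  step 1: m=22, q=22, a=2
  step 2: m=22, q=1, a=44
a_2 = 2*a_0 = 44, so the period closes here.
sqrt(506) = [22; 2, 44]
Period length = 2

2


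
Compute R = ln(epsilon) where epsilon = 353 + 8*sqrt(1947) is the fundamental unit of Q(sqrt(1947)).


epsilon = 353 + 8*sqrt(1947)
= 705.9986
R = ln(705.9986)
= 6.5596

6.5596


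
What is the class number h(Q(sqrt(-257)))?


K = Q(sqrt(-257)). d mod 4 = 3, so D = disc(K) = 4d = -1028
h(K) equals the number of primitive reduced positive-definite forms (a, b, c) = a*x^2 + b*x*y + c*y^2 with b^2 - 4ac = D,
where reduced means |b| <= a <= c, with b >= 0 whenever |b| = a or a = c, and primitive means gcd(a, b, c) = 1.
Reduced forces 3a^2 <= |D| = 1028, so 1 <= a <= 18; b must have the parity of D, and c = (b^2 - D)/(4a) must be an integer >= a.
Enumerate a = 1..18, b in [-a, a]:
  a=1: (1, 0, 257)  [1]
  a=2: (2, 2, 129)  [1]
  a=3: (3, -2, 86), (3, 2, 86)  [2]
  a=4..5: none
  a=6: (6, -2, 43), (6, 2, 43)  [2]
  a=7: (7, -6, 38), (7, 6, 38)  [2]
  a=8: none
  a=9: (9, -4, 29), (9, 4, 29)  [2]
  a=10..12: none
  a=13: (13, -8, 21), (13, 8, 21)  [2]
  a=14: (14, -6, 19), (14, 6, 19)  [2]
  a=15..16: none
  a=17: (17, -14, 18), (17, 14, 18)  [2]
  a=18: none
Total reduced forms: 1 + 1 + 2 + 2 + 2 + 2 + 2 + 2 + 2 = 16
h = 16

16


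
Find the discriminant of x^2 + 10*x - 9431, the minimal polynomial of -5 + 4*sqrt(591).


The element -5 + 4*sqrt(591) has minimal polynomial:
x^2 + 10*x - 9431
Discriminant = (10)^2 - 4*(-9431)
= 100 + 37724
= 37824

37824


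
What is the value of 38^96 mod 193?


p = 193 is prime and the exponent is (p-1)/2 = 96, so by Euler's criterion 38^96 = (38/193) = +1 or -1 mod 193.
Compute by square-and-multiply:
  96 = 64 + 32 (binary 1100000)
  Repeated squaring mod 193: 38^1 = 38, 38^2 = 93, 38^4 = 157, 38^8 = 138, 38^16 = 130, 38^32 = 109, 38^64 = 108
  38^96 = 38^64 * 38^32 = 108 * 109 mod 193
    108 * 109 = 11772 = 192 mod 193
  38^96 = 192 mod 193
Result 192 = p - 1 = -1 mod 193: 38 is a quadratic non-residue mod 193. As a residue in [0, p-1] the value is 192.
38^96 mod 193 = 192

192


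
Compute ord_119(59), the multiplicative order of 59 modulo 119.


We want ord_119(59), the smallest k >= 1 with 59^k = 1 mod 119.
n = 119 = 7 * 17, phi(119) = 96; the order divides phi(n).
Divisors of 96: 1, 2, 3, 4, 6, 8, 12, 16, 24, 32, 48, 96
Repeated squaring mod 119: 59^1 = 59, 59^2 = 30, 59^4 = 67, 59^8 = 86, 59^16 = 18, 59^32 = 86, 59^64 = 18
Test divisors in increasing order:
  k=1: 59^1 = 59 mod 119
  k=2: 59^2 = 30 mod 119
  k=3: 59^3 = 30 * 59 = 104 mod 119
  k=4: 59^4 = 67 mod 119
  k=6: 59^6 = 67 * 30 = 106 mod 119
  k=8: 59^8 = 86 mod 119
  k=12: 59^12 = 86 * 67 = 50 mod 119
  k=16: 59^16 = 18 mod 119
  k=24: 59^24 = 18 * 86 = 1 mod 119  <- first divisor giving 1
Order = 24

24


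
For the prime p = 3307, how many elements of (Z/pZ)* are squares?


For prime p, the number of non-zero quadratic residues is (p-1)/2.
= (3307-1)/2
= 1653

1653


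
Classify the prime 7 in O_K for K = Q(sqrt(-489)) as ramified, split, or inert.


K = Q(sqrt(-489)). Since d mod 4 = 3, disc(K) = -1956.
Check p | disc: -1956 mod 7 = 4.
p does not divide disc. Compute Legendre symbol (d/p):
1^((7-1)/2) mod 7 = 1
(d/p) = 1, so p splits: (p) = P*P' with e=1, f=1, g=2.
Therefore p is split.

split


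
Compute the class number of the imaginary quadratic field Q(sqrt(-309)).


K = Q(sqrt(-309)). d mod 4 = 3, so D = disc(K) = 4d = -1236
h(K) equals the number of primitive reduced positive-definite forms (a, b, c) = a*x^2 + b*x*y + c*y^2 with b^2 - 4ac = D,
where reduced means |b| <= a <= c, with b >= 0 whenever |b| = a or a = c, and primitive means gcd(a, b, c) = 1.
Reduced forces 3a^2 <= |D| = 1236, so 1 <= a <= 20; b must have the parity of D, and c = (b^2 - D)/(4a) must be an integer >= a.
Enumerate a = 1..20, b in [-a, a]:
  a=1: (1, 0, 309)  [1]
  a=2: (2, 2, 155)  [1]
  a=3: (3, 0, 103)  [1]
  a=4: none
  a=5: (5, -2, 62), (5, 2, 62)  [2]
  a=6: (6, 6, 53)  [1]
  a=7..9: none
  a=10: (10, -2, 31), (10, 2, 31)  [2]
  a=11..12: none
  a=13: (13, -8, 25), (13, 8, 25)  [2]
  a=14: none
  a=15: (15, -12, 23), (15, 12, 23)  [2]
  a=16..20: none
Total reduced forms: 1 + 1 + 1 + 2 + 1 + 2 + 2 + 2 = 12
h = 12

12


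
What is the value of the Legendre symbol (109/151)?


p = 151 is prime, so compute (109/151) with the reciprocity algorithm (Jacobi-symbol steps: pull out 2s via (2/n), flip via reciprocity, reduce):
  reciprocity: (109/151) -> +(151/109)
  reduce: (42/109)
  pull out 2: (2/109) = -1  (since 109 mod 8 = 5)
  reciprocity: (21/109) -> +(109/21)
  reduce: (4/21)
  pull out 2: (2/21) = -1  (since 21 mod 8 = 5)
  pull out 2: (2/21) = -1  (since 21 mod 8 = 5)
  (1/21) = 1
Product of signs = -1
(109/151) = -1

-1


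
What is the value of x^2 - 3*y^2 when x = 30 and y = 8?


x^2 - d*y^2
= 30^2 - 3*8^2
= 900 - 192
= 708

708


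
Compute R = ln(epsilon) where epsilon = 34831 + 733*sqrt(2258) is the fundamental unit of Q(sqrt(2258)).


epsilon = 34831 + 733*sqrt(2258)
= 69662.0000
R = ln(69662.0000)
= 11.1514

11.1514


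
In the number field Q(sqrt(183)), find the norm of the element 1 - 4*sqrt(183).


N(a + b*sqrt(d)) = a^2 - d*b^2
= (1)^2 - (183)*(-4)^2
= 1 - 2928
= -2927

-2927


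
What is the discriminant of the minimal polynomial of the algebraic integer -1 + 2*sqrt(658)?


The element -1 + 2*sqrt(658) has minimal polynomial:
x^2 + 2*x - 2631
Discriminant = (2)^2 - 4*(-2631)
= 4 + 10524
= 10528

10528


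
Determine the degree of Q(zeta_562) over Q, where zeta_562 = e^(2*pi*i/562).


The degree equals Euler's totient phi(562).
562 = 2 * 281
phi(562) = 280

280


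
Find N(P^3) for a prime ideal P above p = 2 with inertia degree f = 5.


N(P^a) = p^(a*f)
= 2^(3*5)
= 2^15
= 32768

32768


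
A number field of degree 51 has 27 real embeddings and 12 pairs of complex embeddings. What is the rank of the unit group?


By Dirichlet's unit theorem:
rank = r1 + r2 - 1
= 27 + 12 - 1
= 38

38


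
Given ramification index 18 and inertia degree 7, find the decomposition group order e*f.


|D_P| = e * f
= 18 * 7
= 126

126


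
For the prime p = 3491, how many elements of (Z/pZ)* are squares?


For prime p, the number of non-zero quadratic residues is (p-1)/2.
= (3491-1)/2
= 1745

1745


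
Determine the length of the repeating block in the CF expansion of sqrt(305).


Run the CF algorithm for sqrt(305).
a_0 = floor(sqrt(305)) = 17; set m_0=0, q_0=1.
Recurrence: m' = q*a - m,  q' = (d - m'^2)/q,  a' = floor((a_0 + m')/q').
  step 1: m=17, q=16, a=2
  step 2: m=15, q=5, a=6
  step 3: m=15, q=16, a=2
  step 4: m=17, q=1, a=34
a_4 = 2*a_0 = 34, so the period closes here.
sqrt(305) = [17; 2, 6, 2, 34]
Period length = 4

4


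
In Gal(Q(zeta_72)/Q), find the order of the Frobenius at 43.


The Frobenius at p in Gal(Q(zeta_n)/Q) = (Z/nZ)* is the class of p, so its order is ord_72(43), the smallest k >= 1 with 43^k = 1 mod 72.
n = 72 = 2^3 * 3^2, phi(72) = 24; the order divides phi(n).
Divisors of 24: 1, 2, 3, 4, 6, 8, 12, 24
Repeated squaring mod 72: 43^1 = 43, 43^2 = 49, 43^4 = 25, 43^8 = 49, 43^16 = 25
Test divisors in increasing order:
  k=1: 43^1 = 43 mod 72
  k=2: 43^2 = 49 mod 72
  k=3: 43^3 = 49 * 43 = 19 mod 72
  k=4: 43^4 = 25 mod 72
  k=6: 43^6 = 25 * 49 = 1 mod 72  <- first divisor giving 1
Order = 6

6


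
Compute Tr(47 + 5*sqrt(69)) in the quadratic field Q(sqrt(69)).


Tr(a + b*sqrt(d)) = (a + b*sqrt(d)) + (a - b*sqrt(d)) = 2a
= 2 * (47)
= 94

94


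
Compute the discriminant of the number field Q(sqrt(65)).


For K = Q(sqrt(d)) with d squarefree: disc(K) = d if d = 1 mod 4, and disc(K) = 4d if d = 2 or 3 mod 4.
Here d = 65, and d mod 4 = 1.
d = 1 mod 4 (O_K = Z[(1+sqrt(d))/2]), so disc(K) = d = 65

65


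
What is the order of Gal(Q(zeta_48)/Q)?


|Gal(Q(zeta_48)/Q)| = phi(48)
= 16

16


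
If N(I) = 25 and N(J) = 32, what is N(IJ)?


N(IJ) = N(I) * N(J)
= 25 * 32
= 800

800


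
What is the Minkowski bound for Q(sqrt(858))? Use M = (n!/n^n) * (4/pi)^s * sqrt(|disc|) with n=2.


d = 858, d mod 4 = 2, so disc(K) = 4d = 3432; |disc(K)| = 3432
Real quadratic field, so n = 2, s = r2 = 0, r1 = 2
M = (n!/n^n) * (4/pi)^s * sqrt(|disc(K)|) = (2!/2^2) * (4/pi)^0 * sqrt(3432)
= 0.5 * 1.000000 * 58.583274
= 29.2916

29.2916


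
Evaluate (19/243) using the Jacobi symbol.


Compute (19/243) via quadratic reciprocity:
  reciprocity: (19/243) -> -(243/19)
  reduce: (15/19)
  reciprocity: (15/19) -> -(19/15)
  reduce: (4/15)
  pull out 2: (2/15) = +1  (since 15 mod 8 = 7)
  pull out 2: (2/15) = +1  (since 15 mod 8 = 7)
  (1/15) = 1
Product of signs = 1

1


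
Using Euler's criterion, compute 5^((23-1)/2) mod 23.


p = 23 is prime and the exponent is (p-1)/2 = 11, so by Euler's criterion 5^11 = (5/23) = +1 or -1 mod 23.
Compute by square-and-multiply:
  11 = 8 + 2 + 1 (binary 1011)
  Repeated squaring mod 23: 5^1 = 5, 5^2 = 2, 5^4 = 4, 5^8 = 16
  5^11 = 5^8 * 5^2 * 5^1 = 16 * 2 * 5 mod 23
    16 * 2 = 32 = 9 mod 23
    9 * 5 = 45 = 22 mod 23
  5^11 = 22 mod 23
Result 22 = p - 1 = -1 mod 23: 5 is a quadratic non-residue mod 23. As a residue in [0, p-1] the value is 22.
5^11 mod 23 = 22

22


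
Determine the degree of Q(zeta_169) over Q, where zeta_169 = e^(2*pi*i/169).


The degree equals Euler's totient phi(169).
169 = 13^2
phi(169) = 156

156


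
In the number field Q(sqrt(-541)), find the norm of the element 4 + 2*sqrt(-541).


N(a + b*sqrt(d)) = a^2 - d*b^2
= (4)^2 - (-541)*(2)^2
= 16 + 2164
= 2180

2180


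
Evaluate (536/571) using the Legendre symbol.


p = 571 is prime, so compute (536/571) with the reciprocity algorithm (Jacobi-symbol steps: pull out 2s via (2/n), flip via reciprocity, reduce):
  pull out 2: (2/571) = -1  (since 571 mod 8 = 3)
  pull out 2: (2/571) = -1  (since 571 mod 8 = 3)
  pull out 2: (2/571) = -1  (since 571 mod 8 = 3)
  reciprocity: (67/571) -> -(571/67)
  reduce: (35/67)
  reciprocity: (35/67) -> -(67/35)
  reduce: (32/35)
  pull out 2: (2/35) = -1  (since 35 mod 8 = 3)
  pull out 2: (2/35) = -1  (since 35 mod 8 = 3)
  pull out 2: (2/35) = -1  (since 35 mod 8 = 3)
  pull out 2: (2/35) = -1  (since 35 mod 8 = 3)
  pull out 2: (2/35) = -1  (since 35 mod 8 = 3)
  (1/35) = 1
Product of signs = 1
(536/571) = 1

1


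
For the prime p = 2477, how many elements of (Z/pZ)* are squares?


For prime p, the number of non-zero quadratic residues is (p-1)/2.
= (2477-1)/2
= 1238

1238


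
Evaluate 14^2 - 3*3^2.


x^2 - d*y^2
= 14^2 - 3*3^2
= 196 - 27
= 169

169


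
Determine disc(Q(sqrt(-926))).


For K = Q(sqrt(d)) with d squarefree: disc(K) = d if d = 1 mod 4, and disc(K) = 4d if d = 2 or 3 mod 4.
Here d = -926, and d mod 4 = 2.
d = 2 mod 4, not 1 (O_K = Z[sqrt(d)]), so disc(K) = 4d = 4 * (-926) = -3704

-3704


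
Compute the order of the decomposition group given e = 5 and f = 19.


|D_P| = e * f
= 5 * 19
= 95

95


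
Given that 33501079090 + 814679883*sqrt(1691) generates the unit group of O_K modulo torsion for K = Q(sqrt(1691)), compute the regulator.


epsilon = 33501079090 + 814679883*sqrt(1691)
= 6.7002e+10
R = ln(6.7002e+10)
= 24.9280

24.9280


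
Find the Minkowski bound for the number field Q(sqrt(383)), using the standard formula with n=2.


d = 383, d mod 4 = 3, so disc(K) = 4d = 1532; |disc(K)| = 1532
Real quadratic field, so n = 2, s = r2 = 0, r1 = 2
M = (n!/n^n) * (4/pi)^s * sqrt(|disc(K)|) = (2!/2^2) * (4/pi)^0 * sqrt(1532)
= 0.5 * 1.000000 * 39.140772
= 19.5704

19.5704


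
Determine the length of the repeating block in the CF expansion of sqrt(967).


Run the CF algorithm for sqrt(967).
a_0 = floor(sqrt(967)) = 31; set m_0=0, q_0=1.
Recurrence: m' = q*a - m,  q' = (d - m'^2)/q,  a' = floor((a_0 + m')/q').
  step 1: m=31, q=6, a=10
  step 2: m=29, q=21, a=2
  step 3: m=13, q=38, a=1
  step 4: m=25, q=9, a=6
  step 5: m=29, q=14, a=4
  step 6: m=27, q=17, a=3
  step 7: m=24, q=23, a=2
  step 8: m=22, q=21, a=2
  step 9: m=20, q=27, a=1
  step 10: m=7, q=34, a=1
  step 11: m=27, q=7, a=8
  step 12: m=29, q=18, a=3
  step 13: m=25, q=19, a=2
  step 14: m=13, q=42, a=1
  step 15: m=29, q=3, a=20
  step 16: m=31, q=2, a=31
  step 17: m=31, q=3, a=20
  step 18: m=29, q=42, a=1
  step 19: m=13, q=19, a=2
  step 20: m=25, q=18, a=3
  step 21: m=29, q=7, a=8
  step 22: m=27, q=34, a=1
  step 23: m=7, q=27, a=1
  step 24: m=20, q=21, a=2
  step 25: m=22, q=23, a=2
  step 26: m=24, q=17, a=3
  step 27: m=27, q=14, a=4
  step 28: m=29, q=9, a=6
  step 29: m=25, q=38, a=1
  step 30: m=13, q=21, a=2
  step 31: m=29, q=6, a=10
  step 32: m=31, q=1, a=62
a_32 = 2*a_0 = 62, so the period closes here.
sqrt(967) = [31; 10, 2, 1, 6, 4, 3, 2, 2, 1, 1, 8, 3, 2, 1, 20, 31, 20, 1, 2, 3, 8, 1, 1, 2, 2, 3, 4, 6, 1, 2, 10, 62]
Period length = 32

32


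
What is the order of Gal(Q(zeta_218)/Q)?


|Gal(Q(zeta_218)/Q)| = phi(218)
= 108

108


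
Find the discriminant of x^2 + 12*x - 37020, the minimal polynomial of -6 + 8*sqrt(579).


The element -6 + 8*sqrt(579) has minimal polynomial:
x^2 + 12*x - 37020
Discriminant = (12)^2 - 4*(-37020)
= 144 + 148080
= 148224

148224


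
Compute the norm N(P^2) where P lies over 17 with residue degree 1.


N(P^a) = p^(a*f)
= 17^(2*1)
= 17^2
= 289

289


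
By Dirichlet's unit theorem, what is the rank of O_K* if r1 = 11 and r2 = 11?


By Dirichlet's unit theorem:
rank = r1 + r2 - 1
= 11 + 11 - 1
= 21

21


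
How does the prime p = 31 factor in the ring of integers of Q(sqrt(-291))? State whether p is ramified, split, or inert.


K = Q(sqrt(-291)). Since d mod 4 = 1, disc(K) = -291.
Check p | disc: -291 mod 31 = 19.
p does not divide disc. Compute Legendre symbol (d/p):
19^((31-1)/2) mod 31 = 1
(d/p) = 1, so p splits: (p) = P*P' with e=1, f=1, g=2.
Therefore p is split.

split


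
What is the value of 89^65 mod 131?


p = 131 is prime and the exponent is (p-1)/2 = 65, so by Euler's criterion 89^65 = (89/131) = +1 or -1 mod 131.
Compute by square-and-multiply:
  65 = 64 + 1 (binary 1000001)
  Repeated squaring mod 131: 89^1 = 89, 89^2 = 61, 89^4 = 53, 89^8 = 58, 89^16 = 89, 89^32 = 61, 89^64 = 53
  89^65 = 89^64 * 89^1 = 53 * 89 mod 131
    53 * 89 = 4717 = 1 mod 131
  89^65 = 1 mod 131
Result 1: 89 is a quadratic residue mod 131.
89^65 mod 131 = 1

1


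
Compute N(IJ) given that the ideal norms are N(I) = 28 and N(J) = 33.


N(IJ) = N(I) * N(J)
= 28 * 33
= 924

924


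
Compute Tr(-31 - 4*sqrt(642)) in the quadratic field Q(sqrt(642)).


Tr(a + b*sqrt(d)) = (a + b*sqrt(d)) + (a - b*sqrt(d)) = 2a
= 2 * (-31)
= -62

-62


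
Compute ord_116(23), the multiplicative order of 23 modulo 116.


We want ord_116(23), the smallest k >= 1 with 23^k = 1 mod 116.
n = 116 = 2^2 * 29, phi(116) = 56; the order divides phi(n).
Divisors of 56: 1, 2, 4, 7, 8, 14, 28, 56
Repeated squaring mod 116: 23^1 = 23, 23^2 = 65, 23^4 = 49, 23^8 = 81, 23^16 = 65, 23^32 = 49
Test divisors in increasing order:
  k=1: 23^1 = 23 mod 116
  k=2: 23^2 = 65 mod 116
  k=4: 23^4 = 49 mod 116
  k=7: 23^7 = 49 * 65 * 23 = 59 mod 116
  k=8: 23^8 = 81 mod 116
  k=14: 23^14 = 81 * 49 * 65 = 1 mod 116  <- first divisor giving 1
Order = 14

14


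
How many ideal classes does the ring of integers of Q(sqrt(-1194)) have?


K = Q(sqrt(-1194)). d mod 4 = 2, so D = disc(K) = 4d = -4776
h(K) equals the number of primitive reduced positive-definite forms (a, b, c) = a*x^2 + b*x*y + c*y^2 with b^2 - 4ac = D,
where reduced means |b| <= a <= c, with b >= 0 whenever |b| = a or a = c, and primitive means gcd(a, b, c) = 1.
Reduced forces 3a^2 <= |D| = 4776, so 1 <= a <= 39; b must have the parity of D, and c = (b^2 - D)/(4a) must be an integer >= a.
Enumerate a = 1..39, b in [-a, a]:
  a=1: (1, 0, 1194)  [1]
  a=2: (2, 0, 597)  [1]
  a=3: (3, 0, 398)  [1]
  a=4: none
  a=5: (5, -2, 239), (5, 2, 239)  [2]
  a=6: (6, 0, 199)  [1]
  a=7..9: none
  a=10: (10, -8, 121), (10, 8, 121)  [2]
  a=11: (11, -8, 110), (11, 8, 110)  [2]
  a=12..14: none
  a=15: (15, -12, 82), (15, 12, 82)  [2]
  a=16: none
  a=17: (17, -16, 74), (17, 16, 74)  [2]
  a=18..21: none
  a=22: (22, -8, 55), (22, 8, 55)  [2]
  a=23: (23, -10, 53), (23, 10, 53)  [2]
  a=24: none
  a=25: (25, -18, 51), (25, 18, 51)  [2]
  a=26..28: none
  a=29: (29, -26, 47), (29, 26, 47)  [2]
  a=30: (30, -12, 41), (30, 12, 41)  [2]
  a=31..32: none
  a=33: (33, -30, 43), (33, 30, 43)  [2]
  a=34: (34, -16, 37), (34, 16, 37)  [2]
  a=35..39: none
Total reduced forms: 1 + 1 + 1 + 2 + 1 + 2 + 2 + 2 + 2 + 2 + 2 + 2 + 2 + 2 + 2 + 2 = 28
h = 28

28


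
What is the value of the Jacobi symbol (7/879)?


Compute (7/879) via quadratic reciprocity:
  reciprocity: (7/879) -> -(879/7)
  reduce: (4/7)
  pull out 2: (2/7) = +1  (since 7 mod 8 = 7)
  pull out 2: (2/7) = +1  (since 7 mod 8 = 7)
  (1/7) = 1
Product of signs = -1

-1


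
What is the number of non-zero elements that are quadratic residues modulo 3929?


For prime p, the number of non-zero quadratic residues is (p-1)/2.
= (3929-1)/2
= 1964

1964


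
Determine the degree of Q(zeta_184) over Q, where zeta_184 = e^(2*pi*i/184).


The degree equals Euler's totient phi(184).
184 = 2^3 * 23
phi(184) = 88

88


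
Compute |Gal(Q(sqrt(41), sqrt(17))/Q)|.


The 2 square roots of distinct primes are multiplicatively independent over Q,
so [K:Q] = 2^2 and Gal(K/Q) is isomorphic to (Z/2Z)^2.
|Gal| = 2^2 = 4

4


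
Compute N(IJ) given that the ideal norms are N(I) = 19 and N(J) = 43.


N(IJ) = N(I) * N(J)
= 19 * 43
= 817

817


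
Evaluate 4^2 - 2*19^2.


x^2 - d*y^2
= 4^2 - 2*19^2
= 16 - 722
= -706

-706


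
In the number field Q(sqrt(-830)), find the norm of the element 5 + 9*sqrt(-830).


N(a + b*sqrt(d)) = a^2 - d*b^2
= (5)^2 - (-830)*(9)^2
= 25 + 67230
= 67255

67255


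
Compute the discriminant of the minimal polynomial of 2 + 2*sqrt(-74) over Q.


The element 2 + 2*sqrt(-74) has minimal polynomial:
x^2 - 4*x + 300
Discriminant = (-4)^2 - 4*(300)
= 16 - 1200
= -1184

-1184


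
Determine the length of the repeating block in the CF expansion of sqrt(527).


Run the CF algorithm for sqrt(527).
a_0 = floor(sqrt(527)) = 22; set m_0=0, q_0=1.
Recurrence: m' = q*a - m,  q' = (d - m'^2)/q,  a' = floor((a_0 + m')/q').
  step 1: m=22, q=43, a=1
  step 2: m=21, q=2, a=21
  step 3: m=21, q=43, a=1
  step 4: m=22, q=1, a=44
a_4 = 2*a_0 = 44, so the period closes here.
sqrt(527) = [22; 1, 21, 1, 44]
Period length = 4

4


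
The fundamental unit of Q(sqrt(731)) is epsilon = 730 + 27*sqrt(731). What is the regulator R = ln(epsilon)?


epsilon = 730 + 27*sqrt(731)
= 1459.9993
R = ln(1459.9993)
= 7.2862

7.2862


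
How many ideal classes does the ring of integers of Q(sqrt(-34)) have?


K = Q(sqrt(-34)). d mod 4 = 2, so D = disc(K) = 4d = -136
h(K) equals the number of primitive reduced positive-definite forms (a, b, c) = a*x^2 + b*x*y + c*y^2 with b^2 - 4ac = D,
where reduced means |b| <= a <= c, with b >= 0 whenever |b| = a or a = c, and primitive means gcd(a, b, c) = 1.
Reduced forces 3a^2 <= |D| = 136, so 1 <= a <= 6; b must have the parity of D, and c = (b^2 - D)/(4a) must be an integer >= a.
Enumerate a = 1..6, b in [-a, a]:
  a=1: (1, 0, 34)  [1]
  a=2: (2, 0, 17)  [1]
  a=3..4: none
  a=5: (5, -2, 7), (5, 2, 7)  [2]
  a=6: none
Total reduced forms: 1 + 1 + 2 = 4
h = 4

4


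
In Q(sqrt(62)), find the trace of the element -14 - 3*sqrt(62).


Tr(a + b*sqrt(d)) = (a + b*sqrt(d)) + (a - b*sqrt(d)) = 2a
= 2 * (-14)
= -28

-28


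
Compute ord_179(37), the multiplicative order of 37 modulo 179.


We want ord_179(37), the smallest k >= 1 with 37^k = 1 mod 179.
n = 179 = 179, phi(179) = 178; the order divides phi(n).
Divisors of 178: 1, 2, 89, 178
Repeated squaring mod 179: 37^1 = 37, 37^2 = 116, 37^4 = 31, 37^8 = 66, 37^16 = 60, 37^32 = 20, 37^64 = 42, 37^128 = 153
Test divisors in increasing order:
  k=1: 37^1 = 37 mod 179
  k=2: 37^2 = 116 mod 179
  k=89: 37^89 = 42 * 60 * 66 * 37 = 178 mod 179
  k=178: 37^178 = 153 * 20 * 60 * 116 = 1 mod 179  <- first divisor giving 1
Order = 178

178


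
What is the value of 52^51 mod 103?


p = 103 is prime and the exponent is (p-1)/2 = 51, so by Euler's criterion 52^51 = (52/103) = +1 or -1 mod 103.
Compute by square-and-multiply:
  51 = 32 + 16 + 2 + 1 (binary 110011)
  Repeated squaring mod 103: 52^1 = 52, 52^2 = 26, 52^4 = 58, 52^8 = 68, 52^16 = 92, 52^32 = 18
  52^51 = 52^32 * 52^16 * 52^2 * 52^1 = 18 * 92 * 26 * 52 mod 103
    18 * 92 = 1656 = 8 mod 103
    8 * 26 = 208 = 2 mod 103
    2 * 52 = 104 = 1 mod 103
  52^51 = 1 mod 103
Result 1: 52 is a quadratic residue mod 103.
52^51 mod 103 = 1

1


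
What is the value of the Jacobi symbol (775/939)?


Compute (775/939) via quadratic reciprocity:
  reciprocity: (775/939) -> -(939/775)
  reduce: (164/775)
  pull out 2: (2/775) = +1  (since 775 mod 8 = 7)
  pull out 2: (2/775) = +1  (since 775 mod 8 = 7)
  reciprocity: (41/775) -> +(775/41)
  reduce: (37/41)
  reciprocity: (37/41) -> +(41/37)
  reduce: (4/37)
  pull out 2: (2/37) = -1  (since 37 mod 8 = 5)
  pull out 2: (2/37) = -1  (since 37 mod 8 = 5)
  (1/37) = 1
Product of signs = -1

-1


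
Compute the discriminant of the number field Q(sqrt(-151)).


For K = Q(sqrt(d)) with d squarefree: disc(K) = d if d = 1 mod 4, and disc(K) = 4d if d = 2 or 3 mod 4.
Here d = -151, and d mod 4 = 1.
d = 1 mod 4 (O_K = Z[(1+sqrt(d))/2]), so disc(K) = d = -151

-151


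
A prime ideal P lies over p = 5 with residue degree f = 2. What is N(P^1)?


N(P^a) = p^(a*f)
= 5^(1*2)
= 5^2
= 25

25


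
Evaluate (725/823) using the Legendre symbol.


p = 823 is prime, so compute (725/823) with the reciprocity algorithm (Jacobi-symbol steps: pull out 2s via (2/n), flip via reciprocity, reduce):
  reciprocity: (725/823) -> +(823/725)
  reduce: (98/725)
  pull out 2: (2/725) = -1  (since 725 mod 8 = 5)
  reciprocity: (49/725) -> +(725/49)
  reduce: (39/49)
  reciprocity: (39/49) -> +(49/39)
  reduce: (10/39)
  pull out 2: (2/39) = +1  (since 39 mod 8 = 7)
  reciprocity: (5/39) -> +(39/5)
  reduce: (4/5)
  pull out 2: (2/5) = -1  (since 5 mod 8 = 5)
  pull out 2: (2/5) = -1  (since 5 mod 8 = 5)
  (1/5) = 1
Product of signs = -1
(725/823) = -1

-1


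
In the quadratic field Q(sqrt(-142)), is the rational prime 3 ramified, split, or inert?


K = Q(sqrt(-142)). Since d mod 4 = 2, disc(K) = -568.
Check p | disc: -568 mod 3 = 2.
p does not divide disc. Compute Legendre symbol (d/p):
2^((3-1)/2) mod 3 = -1
(d/p) = -1, so p is inert: (p) stays prime with e=1, f=2, g=1.
Therefore p is inert.

inert


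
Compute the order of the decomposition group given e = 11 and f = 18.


|D_P| = e * f
= 11 * 18
= 198

198


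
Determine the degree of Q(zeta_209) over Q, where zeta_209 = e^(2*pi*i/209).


The degree equals Euler's totient phi(209).
209 = 11 * 19
phi(209) = 180

180


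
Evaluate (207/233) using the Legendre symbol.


p = 233 is prime, so compute (207/233) with the reciprocity algorithm (Jacobi-symbol steps: pull out 2s via (2/n), flip via reciprocity, reduce):
  reciprocity: (207/233) -> +(233/207)
  reduce: (26/207)
  pull out 2: (2/207) = +1  (since 207 mod 8 = 7)
  reciprocity: (13/207) -> +(207/13)
  reduce: (12/13)
  pull out 2: (2/13) = -1  (since 13 mod 8 = 5)
  pull out 2: (2/13) = -1  (since 13 mod 8 = 5)
  reciprocity: (3/13) -> +(13/3)
  reduce: (1/3)
  (1/3) = 1
Product of signs = 1
(207/233) = 1

1


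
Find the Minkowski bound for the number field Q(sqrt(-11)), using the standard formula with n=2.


d = -11, d mod 4 = 1, so disc(K) = d = -11; |disc(K)| = 11
Imaginary quadratic field, so n = 2, s = r2 = 1, r1 = 0
M = (n!/n^n) * (4/pi)^s * sqrt(|disc(K)|) = (2!/2^2) * (4/pi)^1 * sqrt(11)
= 0.5 * 1.273240 * 3.316625
= 2.1114

2.1114


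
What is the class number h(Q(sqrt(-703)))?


K = Q(sqrt(-703)). d mod 4 = 1, so D = disc(K) = d = -703
h(K) equals the number of primitive reduced positive-definite forms (a, b, c) = a*x^2 + b*x*y + c*y^2 with b^2 - 4ac = D,
where reduced means |b| <= a <= c, with b >= 0 whenever |b| = a or a = c, and primitive means gcd(a, b, c) = 1.
Reduced forces 3a^2 <= |D| = 703, so 1 <= a <= 15; b must have the parity of D, and c = (b^2 - D)/(4a) must be an integer >= a.
Enumerate a = 1..15, b in [-a, a]:
  a=1: (1, 1, 176)  [1]
  a=2: (2, -1, 88), (2, 1, 88)  [2]
  a=3: none
  a=4: (4, -1, 44), (4, 1, 44)  [2]
  a=5..6: none
  a=7: (7, -5, 26), (7, 5, 26)  [2]
  a=8: (8, -1, 22), (8, 1, 22)  [2]
  a=9..10: none
  a=11: (11, -1, 16), (11, 1, 16)  [2]
  a=12: none
  a=13: (13, -5, 14), (13, 5, 14)  [2]
  a=14: (14, 9, 14)  [1]
  a=15: none
Total reduced forms: 1 + 2 + 2 + 2 + 2 + 2 + 2 + 1 = 14
h = 14

14


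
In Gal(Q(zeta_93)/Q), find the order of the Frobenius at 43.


The Frobenius at p in Gal(Q(zeta_n)/Q) = (Z/nZ)* is the class of p, so its order is ord_93(43), the smallest k >= 1 with 43^k = 1 mod 93.
n = 93 = 3 * 31, phi(93) = 60; the order divides phi(n).
Divisors of 60: 1, 2, 3, 4, 5, 6, 10, 12, 15, 20, 30, 60
Repeated squaring mod 93: 43^1 = 43, 43^2 = 82, 43^4 = 28, 43^8 = 40, 43^16 = 19, 43^32 = 82
Test divisors in increasing order:
  k=1: 43^1 = 43 mod 93
  k=2: 43^2 = 82 mod 93
  k=3: 43^3 = 82 * 43 = 85 mod 93
  k=4: 43^4 = 28 mod 93
  k=5: 43^5 = 28 * 43 = 88 mod 93
  k=6: 43^6 = 28 * 82 = 64 mod 93
  k=10: 43^10 = 40 * 82 = 25 mod 93
  k=12: 43^12 = 40 * 28 = 4 mod 93
  k=15: 43^15 = 40 * 28 * 82 * 43 = 61 mod 93
  k=20: 43^20 = 19 * 28 = 67 mod 93
  k=30: 43^30 = 19 * 40 * 28 * 82 = 1 mod 93  <- first divisor giving 1
Order = 30

30


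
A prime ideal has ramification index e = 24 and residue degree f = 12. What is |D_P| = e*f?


|D_P| = e * f
= 24 * 12
= 288

288


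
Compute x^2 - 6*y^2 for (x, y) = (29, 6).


x^2 - d*y^2
= 29^2 - 6*6^2
= 841 - 216
= 625

625


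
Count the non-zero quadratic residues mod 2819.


For prime p, the number of non-zero quadratic residues is (p-1)/2.
= (2819-1)/2
= 1409

1409


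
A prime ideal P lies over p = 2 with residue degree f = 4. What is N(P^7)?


N(P^a) = p^(a*f)
= 2^(7*4)
= 2^28
= 268435456

268435456


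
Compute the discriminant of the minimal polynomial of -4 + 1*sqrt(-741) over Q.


The element -4 + 1*sqrt(-741) has minimal polynomial:
x^2 + 8*x + 757
Discriminant = (8)^2 - 4*(757)
= 64 - 3028
= -2964

-2964


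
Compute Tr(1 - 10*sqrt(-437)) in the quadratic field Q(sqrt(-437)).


Tr(a + b*sqrt(d)) = (a + b*sqrt(d)) + (a - b*sqrt(d)) = 2a
= 2 * (1)
= 2

2


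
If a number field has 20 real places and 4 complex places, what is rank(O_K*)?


By Dirichlet's unit theorem:
rank = r1 + r2 - 1
= 20 + 4 - 1
= 23

23


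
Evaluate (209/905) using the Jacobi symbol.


Compute (209/905) via quadratic reciprocity:
  reciprocity: (209/905) -> +(905/209)
  reduce: (69/209)
  reciprocity: (69/209) -> +(209/69)
  reduce: (2/69)
  pull out 2: (2/69) = -1  (since 69 mod 8 = 5)
  (1/69) = 1
Product of signs = -1

-1


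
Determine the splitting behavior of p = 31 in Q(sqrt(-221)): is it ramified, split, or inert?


K = Q(sqrt(-221)). Since d mod 4 = 3, disc(K) = -884.
Check p | disc: -884 mod 31 = 15.
p does not divide disc. Compute Legendre symbol (d/p):
27^((31-1)/2) mod 31 = -1
(d/p) = -1, so p is inert: (p) stays prime with e=1, f=2, g=1.
Therefore p is inert.

inert


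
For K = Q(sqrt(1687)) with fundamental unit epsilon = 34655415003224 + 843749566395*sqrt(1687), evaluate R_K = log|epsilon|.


epsilon = 34655415003224 + 843749566395*sqrt(1687)
= 6.9311e+13
R = ln(6.9311e+13)
= 31.8696

31.8696


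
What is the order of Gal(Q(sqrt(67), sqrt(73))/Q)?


The 2 square roots of distinct primes are multiplicatively independent over Q,
so [K:Q] = 2^2 and Gal(K/Q) is isomorphic to (Z/2Z)^2.
|Gal| = 2^2 = 4

4


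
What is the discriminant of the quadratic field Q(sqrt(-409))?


For K = Q(sqrt(d)) with d squarefree: disc(K) = d if d = 1 mod 4, and disc(K) = 4d if d = 2 or 3 mod 4.
Here d = -409, and d mod 4 = 3.
d = 3 mod 4, not 1 (O_K = Z[sqrt(d)]), so disc(K) = 4d = 4 * (-409) = -1636

-1636


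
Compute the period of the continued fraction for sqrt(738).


Run the CF algorithm for sqrt(738).
a_0 = floor(sqrt(738)) = 27; set m_0=0, q_0=1.
Recurrence: m' = q*a - m,  q' = (d - m'^2)/q,  a' = floor((a_0 + m')/q').
  step 1: m=27, q=9, a=6
  step 2: m=27, q=1, a=54
a_2 = 2*a_0 = 54, so the period closes here.
sqrt(738) = [27; 6, 54]
Period length = 2

2


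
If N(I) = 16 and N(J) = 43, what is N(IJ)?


N(IJ) = N(I) * N(J)
= 16 * 43
= 688

688


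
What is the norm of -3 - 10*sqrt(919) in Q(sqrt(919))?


N(a + b*sqrt(d)) = a^2 - d*b^2
= (-3)^2 - (919)*(-10)^2
= 9 - 91900
= -91891

-91891


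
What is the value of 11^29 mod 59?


p = 59 is prime and the exponent is (p-1)/2 = 29, so by Euler's criterion 11^29 = (11/59) = +1 or -1 mod 59.
Compute by square-and-multiply:
  29 = 16 + 8 + 4 + 1 (binary 11101)
  Repeated squaring mod 59: 11^1 = 11, 11^2 = 3, 11^4 = 9, 11^8 = 22, 11^16 = 12
  11^29 = 11^16 * 11^8 * 11^4 * 11^1 = 12 * 22 * 9 * 11 mod 59
    12 * 22 = 264 = 28 mod 59
    28 * 9 = 252 = 16 mod 59
    16 * 11 = 176 = 58 mod 59
  11^29 = 58 mod 59
Result 58 = p - 1 = -1 mod 59: 11 is a quadratic non-residue mod 59. As a residue in [0, p-1] the value is 58.
11^29 mod 59 = 58

58


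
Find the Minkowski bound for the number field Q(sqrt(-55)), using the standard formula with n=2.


d = -55, d mod 4 = 1, so disc(K) = d = -55; |disc(K)| = 55
Imaginary quadratic field, so n = 2, s = r2 = 1, r1 = 0
M = (n!/n^n) * (4/pi)^s * sqrt(|disc(K)|) = (2!/2^2) * (4/pi)^1 * sqrt(55)
= 0.5 * 1.273240 * 7.416198
= 4.7213

4.7213


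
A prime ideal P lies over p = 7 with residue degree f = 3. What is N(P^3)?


N(P^a) = p^(a*f)
= 7^(3*3)
= 7^9
= 40353607

40353607


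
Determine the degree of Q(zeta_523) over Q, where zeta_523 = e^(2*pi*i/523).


The degree equals Euler's totient phi(523).
523 = 523
phi(523) = 522

522


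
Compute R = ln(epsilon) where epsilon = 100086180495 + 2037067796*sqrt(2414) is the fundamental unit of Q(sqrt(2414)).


epsilon = 100086180495 + 2037067796*sqrt(2414)
= 2.0017e+11
R = ln(2.0017e+11)
= 26.0224

26.0224


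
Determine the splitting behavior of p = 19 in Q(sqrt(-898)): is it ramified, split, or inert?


K = Q(sqrt(-898)). Since d mod 4 = 2, disc(K) = -3592.
Check p | disc: -3592 mod 19 = 18.
p does not divide disc. Compute Legendre symbol (d/p):
14^((19-1)/2) mod 19 = -1
(d/p) = -1, so p is inert: (p) stays prime with e=1, f=2, g=1.
Therefore p is inert.

inert


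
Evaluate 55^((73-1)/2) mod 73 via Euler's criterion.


p = 73 is prime and the exponent is (p-1)/2 = 36, so by Euler's criterion 55^36 = (55/73) = +1 or -1 mod 73.
Compute by square-and-multiply:
  36 = 32 + 4 (binary 100100)
  Repeated squaring mod 73: 55^1 = 55, 55^2 = 32, 55^4 = 2, 55^8 = 4, 55^16 = 16, 55^32 = 37
  55^36 = 55^32 * 55^4 = 37 * 2 mod 73
    37 * 2 = 74 = 1 mod 73
  55^36 = 1 mod 73
Result 1: 55 is a quadratic residue mod 73.
55^36 mod 73 = 1

1


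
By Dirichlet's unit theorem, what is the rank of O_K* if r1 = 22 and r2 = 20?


By Dirichlet's unit theorem:
rank = r1 + r2 - 1
= 22 + 20 - 1
= 41

41


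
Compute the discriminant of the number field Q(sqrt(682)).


For K = Q(sqrt(d)) with d squarefree: disc(K) = d if d = 1 mod 4, and disc(K) = 4d if d = 2 or 3 mod 4.
Here d = 682, and d mod 4 = 2.
d = 2 mod 4, not 1 (O_K = Z[sqrt(d)]), so disc(K) = 4d = 4 * (682) = 2728

2728


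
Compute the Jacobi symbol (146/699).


Compute (146/699) via quadratic reciprocity:
  pull out 2: (2/699) = -1  (since 699 mod 8 = 3)
  reciprocity: (73/699) -> +(699/73)
  reduce: (42/73)
  pull out 2: (2/73) = +1  (since 73 mod 8 = 1)
  reciprocity: (21/73) -> +(73/21)
  reduce: (10/21)
  pull out 2: (2/21) = -1  (since 21 mod 8 = 5)
  reciprocity: (5/21) -> +(21/5)
  reduce: (1/5)
  (1/5) = 1
Product of signs = 1

1


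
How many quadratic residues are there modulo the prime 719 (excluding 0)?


For prime p, the number of non-zero quadratic residues is (p-1)/2.
= (719-1)/2
= 359

359


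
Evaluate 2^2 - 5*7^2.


x^2 - d*y^2
= 2^2 - 5*7^2
= 4 - 245
= -241

-241


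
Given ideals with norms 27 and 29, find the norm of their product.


N(IJ) = N(I) * N(J)
= 27 * 29
= 783

783


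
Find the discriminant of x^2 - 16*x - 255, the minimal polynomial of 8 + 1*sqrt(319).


The element 8 + 1*sqrt(319) has minimal polynomial:
x^2 - 16*x - 255
Discriminant = (-16)^2 - 4*(-255)
= 256 + 1020
= 1276

1276


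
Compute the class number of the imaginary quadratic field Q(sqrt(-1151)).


K = Q(sqrt(-1151)). d mod 4 = 1, so D = disc(K) = d = -1151
h(K) equals the number of primitive reduced positive-definite forms (a, b, c) = a*x^2 + b*x*y + c*y^2 with b^2 - 4ac = D,
where reduced means |b| <= a <= c, with b >= 0 whenever |b| = a or a = c, and primitive means gcd(a, b, c) = 1.
Reduced forces 3a^2 <= |D| = 1151, so 1 <= a <= 19; b must have the parity of D, and c = (b^2 - D)/(4a) must be an integer >= a.
Enumerate a = 1..19, b in [-a, a]:
  a=1: (1, 1, 288)  [1]
  a=2: (2, -1, 144), (2, 1, 144)  [2]
  a=3: (3, -1, 96), (3, 1, 96)  [2]
  a=4: (4, -1, 72), (4, 1, 72)  [2]
  a=5: (5, -3, 58), (5, 3, 58)  [2]
  a=6: (6, -5, 49), (6, -1, 48), (6, 1, 48), (6, 5, 49)  [4]
  a=7: (7, -5, 42), (7, 5, 42)  [2]
  a=8: (8, -1, 36), (8, 1, 36)  [2]
  a=9: (9, -1, 32), (9, 1, 32)  [2]
  a=10: (10, -7, 30), (10, -3, 29), (10, 3, 29), (10, 7, 30)  [4]
  a=11: (11, -9, 28), (11, 9, 28)  [2]
  a=12: (12, -7, 25), (12, -1, 24), (12, 1, 24), (12, 7, 25)  [4]
  a=13: none
  a=14: (14, -9, 22), (14, -5, 21), (14, 5, 21), (14, 9, 22)  [4]
  a=15: (15, -13, 22), (15, -7, 20), (15, 7, 20), (15, 13, 22)  [4]
  a=16: (16, -1, 18), (16, 1, 18)  [2]
  a=17: none
  a=18: (18, -17, 20), (18, 17, 20)  [2]
  a=19: none
Total reduced forms: 1 + 2 + 2 + 2 + 2 + 4 + 2 + 2 + 2 + 4 + 2 + 4 + 4 + 4 + 2 + 2 = 41
h = 41

41


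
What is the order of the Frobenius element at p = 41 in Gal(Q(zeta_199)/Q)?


The Frobenius at p in Gal(Q(zeta_n)/Q) = (Z/nZ)* is the class of p, so its order is ord_199(41), the smallest k >= 1 with 41^k = 1 mod 199.
n = 199 = 199, phi(199) = 198; the order divides phi(n).
Divisors of 198: 1, 2, 3, 6, 9, 11, 18, 22, 33, 66, 99, 198
Repeated squaring mod 199: 41^1 = 41, 41^2 = 89, 41^4 = 160, 41^8 = 128, 41^16 = 66, 41^32 = 177, 41^64 = 86, 41^128 = 33
Test divisors in increasing order:
  k=1: 41^1 = 41 mod 199
  k=2: 41^2 = 89 mod 199
  k=3: 41^3 = 89 * 41 = 67 mod 199
  k=6: 41^6 = 160 * 89 = 111 mod 199
  k=9: 41^9 = 128 * 41 = 74 mod 199
  k=11: 41^11 = 128 * 89 * 41 = 19 mod 199
  k=18: 41^18 = 66 * 89 = 103 mod 199
  k=22: 41^22 = 66 * 160 * 89 = 162 mod 199
  k=33: 41^33 = 177 * 41 = 93 mod 199
  k=66: 41^66 = 86 * 89 = 92 mod 199
  k=99: 41^99 = 86 * 177 * 89 * 41 = 198 mod 199
  k=198: 41^198 = 33 * 86 * 160 * 89 = 1 mod 199  <- first divisor giving 1
Order = 198

198


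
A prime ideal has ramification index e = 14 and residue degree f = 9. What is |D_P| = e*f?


|D_P| = e * f
= 14 * 9
= 126

126


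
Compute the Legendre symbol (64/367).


p = 367 is prime, so compute (64/367) with the reciprocity algorithm (Jacobi-symbol steps: pull out 2s via (2/n), flip via reciprocity, reduce):
  pull out 2: (2/367) = +1  (since 367 mod 8 = 7)
  pull out 2: (2/367) = +1  (since 367 mod 8 = 7)
  pull out 2: (2/367) = +1  (since 367 mod 8 = 7)
  pull out 2: (2/367) = +1  (since 367 mod 8 = 7)
  pull out 2: (2/367) = +1  (since 367 mod 8 = 7)
  pull out 2: (2/367) = +1  (since 367 mod 8 = 7)
  (1/367) = 1
Product of signs = 1
(64/367) = 1

1


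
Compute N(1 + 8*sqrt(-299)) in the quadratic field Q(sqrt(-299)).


N(a + b*sqrt(d)) = a^2 - d*b^2
= (1)^2 - (-299)*(8)^2
= 1 + 19136
= 19137

19137


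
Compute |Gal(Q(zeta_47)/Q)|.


|Gal(Q(zeta_47)/Q)| = phi(47)
= 46

46


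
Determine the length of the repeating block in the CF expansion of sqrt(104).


Run the CF algorithm for sqrt(104).
a_0 = floor(sqrt(104)) = 10; set m_0=0, q_0=1.
Recurrence: m' = q*a - m,  q' = (d - m'^2)/q,  a' = floor((a_0 + m')/q').
  step 1: m=10, q=4, a=5
  step 2: m=10, q=1, a=20
a_2 = 2*a_0 = 20, so the period closes here.
sqrt(104) = [10; 5, 20]
Period length = 2

2


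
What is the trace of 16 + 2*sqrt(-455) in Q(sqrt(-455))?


Tr(a + b*sqrt(d)) = (a + b*sqrt(d)) + (a - b*sqrt(d)) = 2a
= 2 * (16)
= 32

32


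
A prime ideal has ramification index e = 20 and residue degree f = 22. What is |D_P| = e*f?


|D_P| = e * f
= 20 * 22
= 440

440


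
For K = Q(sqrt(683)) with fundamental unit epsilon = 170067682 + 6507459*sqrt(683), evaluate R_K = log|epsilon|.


epsilon = 170067682 + 6507459*sqrt(683)
= 3.4014e+08
R = ln(3.4014e+08)
= 19.6449

19.6449
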